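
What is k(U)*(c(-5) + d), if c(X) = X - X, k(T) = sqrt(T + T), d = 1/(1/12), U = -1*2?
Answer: 24*I ≈ 24.0*I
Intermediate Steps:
U = -2
d = 12 (d = 1/(1/12) = 12)
k(T) = sqrt(2)*sqrt(T) (k(T) = sqrt(2*T) = sqrt(2)*sqrt(T))
c(X) = 0
k(U)*(c(-5) + d) = (sqrt(2)*sqrt(-2))*(0 + 12) = (sqrt(2)*(I*sqrt(2)))*12 = (2*I)*12 = 24*I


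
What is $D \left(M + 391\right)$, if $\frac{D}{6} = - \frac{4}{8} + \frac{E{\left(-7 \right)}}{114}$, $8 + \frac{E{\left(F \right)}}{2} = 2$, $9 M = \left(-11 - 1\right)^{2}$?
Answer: $- \frac{28083}{19} \approx -1478.1$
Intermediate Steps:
$M = 16$ ($M = \frac{\left(-11 - 1\right)^{2}}{9} = \frac{\left(-12\right)^{2}}{9} = \frac{1}{9} \cdot 144 = 16$)
$E{\left(F \right)} = -12$ ($E{\left(F \right)} = -16 + 2 \cdot 2 = -16 + 4 = -12$)
$D = - \frac{69}{19}$ ($D = 6 \left(- \frac{4}{8} - \frac{12}{114}\right) = 6 \left(\left(-4\right) \frac{1}{8} - \frac{2}{19}\right) = 6 \left(- \frac{1}{2} - \frac{2}{19}\right) = 6 \left(- \frac{23}{38}\right) = - \frac{69}{19} \approx -3.6316$)
$D \left(M + 391\right) = - \frac{69 \left(16 + 391\right)}{19} = \left(- \frac{69}{19}\right) 407 = - \frac{28083}{19}$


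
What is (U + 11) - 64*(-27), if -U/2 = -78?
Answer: 1895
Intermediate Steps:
U = 156 (U = -2*(-78) = 156)
(U + 11) - 64*(-27) = (156 + 11) - 64*(-27) = 167 + 1728 = 1895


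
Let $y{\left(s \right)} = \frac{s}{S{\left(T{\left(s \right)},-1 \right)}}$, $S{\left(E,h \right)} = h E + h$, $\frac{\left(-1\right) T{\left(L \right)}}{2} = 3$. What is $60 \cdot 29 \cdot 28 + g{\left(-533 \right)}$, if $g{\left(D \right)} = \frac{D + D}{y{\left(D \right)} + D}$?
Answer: $\frac{146165}{3} \approx 48722.0$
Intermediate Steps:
$T{\left(L \right)} = -6$ ($T{\left(L \right)} = \left(-2\right) 3 = -6$)
$S{\left(E,h \right)} = h + E h$ ($S{\left(E,h \right)} = E h + h = h + E h$)
$y{\left(s \right)} = \frac{s}{5}$ ($y{\left(s \right)} = \frac{s}{\left(-1\right) \left(1 - 6\right)} = \frac{s}{\left(-1\right) \left(-5\right)} = \frac{s}{5}$)
$g{\left(D \right)} = \frac{5}{3}$ ($g{\left(D \right)} = \frac{D + D}{\frac{D}{5} + D} = \frac{2 D}{\frac{6}{5} D} = 2 D \frac{5}{6 D} = \frac{5}{3}$)
$60 \cdot 29 \cdot 28 + g{\left(-533 \right)} = 60 \cdot 29 \cdot 28 + \frac{5}{3} = 1740 \cdot 28 + \frac{5}{3} = 48720 + \frac{5}{3} = \frac{146165}{3}$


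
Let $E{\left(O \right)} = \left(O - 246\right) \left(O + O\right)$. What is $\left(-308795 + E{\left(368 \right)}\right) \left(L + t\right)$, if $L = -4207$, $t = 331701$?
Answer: $-71722168482$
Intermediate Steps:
$E{\left(O \right)} = 2 O \left(-246 + O\right)$ ($E{\left(O \right)} = \left(-246 + O\right) 2 O = 2 O \left(-246 + O\right)$)
$\left(-308795 + E{\left(368 \right)}\right) \left(L + t\right) = \left(-308795 + 2 \cdot 368 \left(-246 + 368\right)\right) \left(-4207 + 331701\right) = \left(-308795 + 2 \cdot 368 \cdot 122\right) 327494 = \left(-308795 + 89792\right) 327494 = \left(-219003\right) 327494 = -71722168482$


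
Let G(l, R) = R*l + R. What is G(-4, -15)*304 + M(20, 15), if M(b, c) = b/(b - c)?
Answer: 13684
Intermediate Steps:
G(l, R) = R + R*l
G(-4, -15)*304 + M(20, 15) = -15*(1 - 4)*304 + 20/(20 - 1*15) = -15*(-3)*304 + 20/(20 - 15) = 45*304 + 20/5 = 13680 + 20*(⅕) = 13680 + 4 = 13684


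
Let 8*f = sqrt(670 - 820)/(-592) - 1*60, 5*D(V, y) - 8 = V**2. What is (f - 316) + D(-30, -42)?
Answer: -1419/10 - 5*I*sqrt(6)/4736 ≈ -141.9 - 0.002586*I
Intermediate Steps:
D(V, y) = 8/5 + V**2/5
f = -15/2 - 5*I*sqrt(6)/4736 (f = (sqrt(670 - 820)/(-592) - 1*60)/8 = (sqrt(-150)*(-1/592) - 60)/8 = ((5*I*sqrt(6))*(-1/592) - 60)/8 = (-5*I*sqrt(6)/592 - 60)/8 = (-60 - 5*I*sqrt(6)/592)/8 = -15/2 - 5*I*sqrt(6)/4736 ≈ -7.5 - 0.002586*I)
(f - 316) + D(-30, -42) = ((-15/2 - 5*I*sqrt(6)/4736) - 316) + (8/5 + (1/5)*(-30)**2) = (-647/2 - 5*I*sqrt(6)/4736) + (8/5 + (1/5)*900) = (-647/2 - 5*I*sqrt(6)/4736) + (8/5 + 180) = (-647/2 - 5*I*sqrt(6)/4736) + 908/5 = -1419/10 - 5*I*sqrt(6)/4736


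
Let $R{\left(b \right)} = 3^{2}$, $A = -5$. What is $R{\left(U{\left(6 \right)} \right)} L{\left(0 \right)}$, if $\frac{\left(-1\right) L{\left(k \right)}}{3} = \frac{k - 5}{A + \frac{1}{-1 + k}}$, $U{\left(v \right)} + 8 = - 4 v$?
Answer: $- \frac{45}{2} \approx -22.5$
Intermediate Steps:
$U{\left(v \right)} = -8 - 4 v$
$R{\left(b \right)} = 9$
$L{\left(k \right)} = - \frac{3 \left(-5 + k\right)}{-5 + \frac{1}{-1 + k}}$ ($L{\left(k \right)} = - 3 \frac{k - 5}{-5 + \frac{1}{-1 + k}} = - 3 \frac{-5 + k}{-5 + \frac{1}{-1 + k}} = - \frac{3 \left(-5 + k\right)}{-5 + \frac{1}{-1 + k}}$)
$R{\left(U{\left(6 \right)} \right)} L{\left(0 \right)} = 9 \frac{3 \left(5 + 0^{2} - 0\right)}{-6 + 5 \cdot 0} = 9 \frac{3 \left(5 + 0 + 0\right)}{-6 + 0} = 9 \cdot 3 \frac{1}{-6} \cdot 5 = 9 \cdot 3 \left(- \frac{1}{6}\right) 5 = 9 \left(- \frac{5}{2}\right) = - \frac{45}{2}$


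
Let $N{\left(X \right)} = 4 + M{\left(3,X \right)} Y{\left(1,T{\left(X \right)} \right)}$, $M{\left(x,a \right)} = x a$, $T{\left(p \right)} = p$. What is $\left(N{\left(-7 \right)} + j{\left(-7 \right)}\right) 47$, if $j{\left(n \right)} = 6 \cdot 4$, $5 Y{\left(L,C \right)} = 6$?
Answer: $\frac{658}{5} \approx 131.6$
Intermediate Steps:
$M{\left(x,a \right)} = a x$
$Y{\left(L,C \right)} = \frac{6}{5}$ ($Y{\left(L,C \right)} = \frac{1}{5} \cdot 6 = \frac{6}{5}$)
$N{\left(X \right)} = 4 + \frac{18 X}{5}$ ($N{\left(X \right)} = 4 + X 3 \cdot \frac{6}{5} = 4 + 3 X \frac{6}{5} = 4 + \frac{18 X}{5}$)
$j{\left(n \right)} = 24$
$\left(N{\left(-7 \right)} + j{\left(-7 \right)}\right) 47 = \left(\left(4 + \frac{18}{5} \left(-7\right)\right) + 24\right) 47 = \left(\left(4 - \frac{126}{5}\right) + 24\right) 47 = \left(- \frac{106}{5} + 24\right) 47 = \frac{14}{5} \cdot 47 = \frac{658}{5}$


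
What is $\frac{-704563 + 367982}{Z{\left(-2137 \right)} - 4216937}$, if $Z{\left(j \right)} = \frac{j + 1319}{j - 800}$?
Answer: $\frac{988538397}{12385143151} \approx 0.079816$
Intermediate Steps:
$Z{\left(j \right)} = \frac{1319 + j}{-800 + j}$
$\frac{-704563 + 367982}{Z{\left(-2137 \right)} - 4216937} = \frac{-704563 + 367982}{\frac{1319 - 2137}{-800 - 2137} - 4216937} = - \frac{336581}{\frac{1}{-2937} \left(-818\right) - 4216937} = - \frac{336581}{\left(- \frac{1}{2937}\right) \left(-818\right) - 4216937} = - \frac{336581}{\frac{818}{2937} - 4216937} = - \frac{336581}{- \frac{12385143151}{2937}} = \left(-336581\right) \left(- \frac{2937}{12385143151}\right) = \frac{988538397}{12385143151}$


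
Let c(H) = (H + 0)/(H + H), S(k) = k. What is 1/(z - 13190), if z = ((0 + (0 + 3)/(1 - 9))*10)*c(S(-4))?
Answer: -8/105535 ≈ -7.5804e-5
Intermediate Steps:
c(H) = ½ (c(H) = H/((2*H)) = H*(1/(2*H)) = ½)
z = -15/8 (z = ((0 + (0 + 3)/(1 - 9))*10)*(½) = ((0 + 3/(-8))*10)*(½) = ((0 + 3*(-⅛))*10)*(½) = ((0 - 3/8)*10)*(½) = -3/8*10*(½) = -15/4*½ = -15/8 ≈ -1.8750)
1/(z - 13190) = 1/(-15/8 - 13190) = 1/(-105535/8) = -8/105535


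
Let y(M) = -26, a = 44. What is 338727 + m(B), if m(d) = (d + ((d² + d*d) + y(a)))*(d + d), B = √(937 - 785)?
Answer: 339031 + 1112*√38 ≈ 3.4589e+5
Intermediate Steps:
B = 2*√38 (B = √152 = 2*√38 ≈ 12.329)
m(d) = 2*d*(-26 + d + 2*d²) (m(d) = (d + ((d² + d*d) - 26))*(d + d) = (d + ((d² + d²) - 26))*(2*d) = (d + (2*d² - 26))*(2*d) = (d + (-26 + 2*d²))*(2*d) = (-26 + d + 2*d²)*(2*d) = 2*d*(-26 + d + 2*d²))
338727 + m(B) = 338727 + 2*(2*√38)*(-26 + 2*√38 + 2*(2*√38)²) = 338727 + 2*(2*√38)*(-26 + 2*√38 + 2*152) = 338727 + 2*(2*√38)*(-26 + 2*√38 + 304) = 338727 + 2*(2*√38)*(278 + 2*√38) = 338727 + 4*√38*(278 + 2*√38)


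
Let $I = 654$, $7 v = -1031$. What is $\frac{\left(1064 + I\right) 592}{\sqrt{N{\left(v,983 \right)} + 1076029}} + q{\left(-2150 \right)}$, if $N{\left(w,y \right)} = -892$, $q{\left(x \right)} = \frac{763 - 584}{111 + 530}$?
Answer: $\frac{179}{641} + \frac{1017056 \sqrt{1075137}}{1075137} \approx 981.15$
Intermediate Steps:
$q{\left(x \right)} = \frac{179}{641}$
$v = - \frac{1031}{7}$ ($v = \frac{1}{7} \left(-1031\right) = - \frac{1031}{7} \approx -147.29$)
$\frac{\left(1064 + I\right) 592}{\sqrt{N{\left(v,983 \right)} + 1076029}} + q{\left(-2150 \right)} = \frac{\left(1064 + 654\right) 592}{\sqrt{-892 + 1076029}} + \frac{179}{641} = \frac{1718 \cdot 592}{\sqrt{1075137}} + \frac{179}{641} = 1017056 \frac{\sqrt{1075137}}{1075137} + \frac{179}{641} = \frac{1017056 \sqrt{1075137}}{1075137} + \frac{179}{641} = \frac{179}{641} + \frac{1017056 \sqrt{1075137}}{1075137}$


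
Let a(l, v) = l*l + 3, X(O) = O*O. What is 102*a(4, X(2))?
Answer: 1938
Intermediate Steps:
X(O) = O²
a(l, v) = 3 + l² (a(l, v) = l² + 3 = 3 + l²)
102*a(4, X(2)) = 102*(3 + 4²) = 102*(3 + 16) = 102*19 = 1938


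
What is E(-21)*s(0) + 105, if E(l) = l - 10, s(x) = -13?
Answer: 508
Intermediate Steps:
E(l) = -10 + l
E(-21)*s(0) + 105 = (-10 - 21)*(-13) + 105 = -31*(-13) + 105 = 403 + 105 = 508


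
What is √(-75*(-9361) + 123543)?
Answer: √825618 ≈ 908.63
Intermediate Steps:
√(-75*(-9361) + 123543) = √(702075 + 123543) = √825618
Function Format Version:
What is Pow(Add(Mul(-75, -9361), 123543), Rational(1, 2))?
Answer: Pow(825618, Rational(1, 2)) ≈ 908.63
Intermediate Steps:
Pow(Add(Mul(-75, -9361), 123543), Rational(1, 2)) = Pow(Add(702075, 123543), Rational(1, 2)) = Pow(825618, Rational(1, 2))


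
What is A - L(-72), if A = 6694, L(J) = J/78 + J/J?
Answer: 87021/13 ≈ 6693.9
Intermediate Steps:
L(J) = 1 + J/78 (L(J) = J*(1/78) + 1 = J/78 + 1 = 1 + J/78)
A - L(-72) = 6694 - (1 + (1/78)*(-72)) = 6694 - (1 - 12/13) = 6694 - 1*1/13 = 6694 - 1/13 = 87021/13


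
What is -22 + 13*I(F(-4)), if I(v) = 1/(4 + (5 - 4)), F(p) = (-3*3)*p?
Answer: -97/5 ≈ -19.400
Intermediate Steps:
F(p) = -9*p
I(v) = 1/5 (I(v) = 1/(4 + 1) = 1/5)
-22 + 13*I(F(-4)) = -22 + 13*(1/5) = -22 + 13/5 = -97/5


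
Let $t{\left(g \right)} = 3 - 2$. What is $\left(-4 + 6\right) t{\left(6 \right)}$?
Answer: $2$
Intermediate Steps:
$t{\left(g \right)} = 1$
$\left(-4 + 6\right) t{\left(6 \right)} = \left(-4 + 6\right) 1 = 2 \cdot 1 = 2$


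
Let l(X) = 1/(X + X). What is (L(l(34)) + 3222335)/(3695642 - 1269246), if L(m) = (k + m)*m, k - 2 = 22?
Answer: 14900078673/11219655104 ≈ 1.3280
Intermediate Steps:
k = 24 (k = 2 + 22 = 24)
l(X) = 1/(2*X)
L(m) = m*(24 + m) (L(m) = (24 + m)*m = m*(24 + m))
(L(l(34)) + 3222335)/(3695642 - 1269246) = (((½)/34)*(24 + (½)/34) + 3222335)/(3695642 - 1269246) = (((½)*(1/34))*(24 + (½)*(1/34)) + 3222335)/2426396 = ((24 + 1/68)/68 + 3222335)*(1/2426396) = ((1/68)*(1633/68) + 3222335)*(1/2426396) = (1633/4624 + 3222335)*(1/2426396) = (14900078673/4624)*(1/2426396) = 14900078673/11219655104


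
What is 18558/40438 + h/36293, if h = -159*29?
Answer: 243532938/733808167 ≈ 0.33188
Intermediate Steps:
h = -4611
18558/40438 + h/36293 = 18558/40438 - 4611/36293 = 18558*(1/40438) - 4611*1/36293 = 9279/20219 - 4611/36293 = 243532938/733808167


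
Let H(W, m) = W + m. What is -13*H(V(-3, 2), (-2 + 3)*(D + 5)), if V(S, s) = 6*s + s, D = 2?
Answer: -273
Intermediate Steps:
V(S, s) = 7*s
-13*H(V(-3, 2), (-2 + 3)*(D + 5)) = -13*(7*2 + (-2 + 3)*(2 + 5)) = -13*(14 + 1*7) = -13*(14 + 7) = -13*21 = -273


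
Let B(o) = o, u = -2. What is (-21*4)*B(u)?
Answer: 168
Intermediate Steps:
(-21*4)*B(u) = -21*4*(-2) = -84*(-2) = 168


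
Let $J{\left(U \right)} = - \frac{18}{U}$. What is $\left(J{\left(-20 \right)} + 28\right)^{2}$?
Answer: $\frac{83521}{100} \approx 835.21$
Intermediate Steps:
$\left(J{\left(-20 \right)} + 28\right)^{2} = \left(- \frac{18}{-20} + 28\right)^{2} = \left(\left(-18\right) \left(- \frac{1}{20}\right) + 28\right)^{2} = \left(\frac{9}{10} + 28\right)^{2} = \left(\frac{289}{10}\right)^{2} = \frac{83521}{100}$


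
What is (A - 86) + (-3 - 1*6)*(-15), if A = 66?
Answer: 115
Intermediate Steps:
(A - 86) + (-3 - 1*6)*(-15) = (66 - 86) + (-3 - 1*6)*(-15) = -20 + (-3 - 6)*(-15) = -20 - 9*(-15) = -20 + 135 = 115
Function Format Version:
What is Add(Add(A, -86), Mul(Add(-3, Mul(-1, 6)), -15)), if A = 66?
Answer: 115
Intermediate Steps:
Add(Add(A, -86), Mul(Add(-3, Mul(-1, 6)), -15)) = Add(Add(66, -86), Mul(Add(-3, Mul(-1, 6)), -15)) = Add(-20, Mul(Add(-3, -6), -15)) = Add(-20, Mul(-9, -15)) = Add(-20, 135) = 115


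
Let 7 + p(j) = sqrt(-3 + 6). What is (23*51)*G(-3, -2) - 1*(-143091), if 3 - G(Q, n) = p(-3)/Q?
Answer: 143873 + 391*sqrt(3) ≈ 1.4455e+5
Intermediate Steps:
p(j) = -7 + sqrt(3) (p(j) = -7 + sqrt(-3 + 6) = -7 + sqrt(3))
G(Q, n) = 3 - (-7 + sqrt(3))/Q
(23*51)*G(-3, -2) - 1*(-143091) = (23*51)*((7 - sqrt(3) + 3*(-3))/(-3)) - 1*(-143091) = 1173*(-(7 - sqrt(3) - 9)/3) + 143091 = 1173*(-(-2 - sqrt(3))/3) + 143091 = 1173*(2/3 + sqrt(3)/3) + 143091 = (782 + 391*sqrt(3)) + 143091 = 143873 + 391*sqrt(3)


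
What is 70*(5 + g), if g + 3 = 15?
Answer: 1190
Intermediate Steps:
g = 12 (g = -3 + 15 = 12)
70*(5 + g) = 70*(5 + 12) = 70*17 = 1190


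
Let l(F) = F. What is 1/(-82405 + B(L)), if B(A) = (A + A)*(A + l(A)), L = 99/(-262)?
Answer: -17161/1414142404 ≈ -1.2135e-5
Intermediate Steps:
L = -99/262 (L = 99*(-1/262) = -99/262 ≈ -0.37786)
B(A) = 4*A² (B(A) = (A + A)*(A + A) = (2*A)*(2*A) = 4*A²)
1/(-82405 + B(L)) = 1/(-82405 + 4*(-99/262)²) = 1/(-82405 + 4*(9801/68644)) = 1/(-82405 + 9801/17161) = 1/(-1414142404/17161) = -17161/1414142404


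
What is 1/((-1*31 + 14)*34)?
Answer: -1/578 ≈ -0.0017301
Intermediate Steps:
1/((-1*31 + 14)*34) = 1/((-31 + 14)*34) = 1/(-17*34) = 1/(-578) = -1/578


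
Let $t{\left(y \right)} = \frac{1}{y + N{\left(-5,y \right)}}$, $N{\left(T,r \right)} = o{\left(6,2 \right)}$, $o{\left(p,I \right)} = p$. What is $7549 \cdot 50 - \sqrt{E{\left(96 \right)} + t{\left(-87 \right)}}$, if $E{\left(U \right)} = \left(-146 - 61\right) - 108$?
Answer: $377450 - \frac{2 i \sqrt{6379}}{9} \approx 3.7745 \cdot 10^{5} - 17.749 i$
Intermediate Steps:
$N{\left(T,r \right)} = 6$
$E{\left(U \right)} = -315$ ($E{\left(U \right)} = -207 - 108 = -315$)
$t{\left(y \right)} = \frac{1}{6 + y}$ ($t{\left(y \right)} = \frac{1}{y + 6} = \frac{1}{6 + y}$)
$7549 \cdot 50 - \sqrt{E{\left(96 \right)} + t{\left(-87 \right)}} = 7549 \cdot 50 - \sqrt{-315 + \frac{1}{6 - 87}} = 377450 - \sqrt{-315 + \frac{1}{-81}} = 377450 - \sqrt{-315 - \frac{1}{81}} = 377450 - \sqrt{- \frac{25516}{81}} = 377450 - \frac{2 i \sqrt{6379}}{9}$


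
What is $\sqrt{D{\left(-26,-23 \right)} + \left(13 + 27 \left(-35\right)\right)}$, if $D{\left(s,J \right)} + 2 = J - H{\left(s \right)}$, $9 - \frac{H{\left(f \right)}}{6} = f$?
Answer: $i \sqrt{1167} \approx 34.161 i$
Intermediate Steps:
$H{\left(f \right)} = 54 - 6 f$
$D{\left(s,J \right)} = -56 + J + 6 s$ ($D{\left(s,J \right)} = -2 - \left(54 - J - 6 s\right) = -2 + \left(J + \left(-54 + 6 s\right)\right) = -2 + \left(-54 + J + 6 s\right) = -56 + J + 6 s$)
$\sqrt{D{\left(-26,-23 \right)} + \left(13 + 27 \left(-35\right)\right)} = \sqrt{\left(-56 - 23 + 6 \left(-26\right)\right) + \left(13 + 27 \left(-35\right)\right)} = \sqrt{\left(-56 - 23 - 156\right) + \left(13 - 945\right)} = \sqrt{-235 - 932} = \sqrt{-1167} = i \sqrt{1167}$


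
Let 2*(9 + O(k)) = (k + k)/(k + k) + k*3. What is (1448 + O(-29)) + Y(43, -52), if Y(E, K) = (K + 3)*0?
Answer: 1396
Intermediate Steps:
Y(E, K) = 0 (Y(E, K) = (3 + K)*0 = 0)
O(k) = -17/2 + 3*k/2 (O(k) = -9 + ((k + k)/(k + k) + k*3)/2 = -9 + ((2*k)/((2*k)) + 3*k)/2 = -9 + ((2*k)*(1/(2*k)) + 3*k)/2 = -9 + (1 + 3*k)/2 = -9 + (½ + 3*k/2) = -17/2 + 3*k/2)
(1448 + O(-29)) + Y(43, -52) = (1448 + (-17/2 + (3/2)*(-29))) + 0 = (1448 + (-17/2 - 87/2)) + 0 = (1448 - 52) + 0 = 1396 + 0 = 1396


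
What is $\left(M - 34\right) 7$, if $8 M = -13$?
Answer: $- \frac{1995}{8} \approx -249.38$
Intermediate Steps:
$M = - \frac{13}{8}$ ($M = \frac{1}{8} \left(-13\right) = - \frac{13}{8} \approx -1.625$)
$\left(M - 34\right) 7 = \left(- \frac{13}{8} - 34\right) 7 = \left(- \frac{285}{8}\right) 7 = - \frac{1995}{8}$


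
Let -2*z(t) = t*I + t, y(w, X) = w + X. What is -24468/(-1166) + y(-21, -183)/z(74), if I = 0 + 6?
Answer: 3287538/150997 ≈ 21.772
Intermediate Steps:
I = 6
y(w, X) = X + w
z(t) = -7*t/2 (z(t) = -(t*6 + t)/2 = -(6*t + t)/2 = -7*t/2)
-24468/(-1166) + y(-21, -183)/z(74) = -24468/(-1166) + (-183 - 21)/((-7/2*74)) = -24468*(-1/1166) - 204/(-259) = 12234/583 - 204*(-1/259) = 12234/583 + 204/259 = 3287538/150997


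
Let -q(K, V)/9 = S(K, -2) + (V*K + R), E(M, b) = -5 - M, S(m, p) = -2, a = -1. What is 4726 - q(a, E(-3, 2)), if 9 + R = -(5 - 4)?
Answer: 4636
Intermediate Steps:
R = -10 (R = -9 - (5 - 4) = -9 - 1*1 = -9 - 1 = -10)
q(K, V) = 108 - 9*K*V (q(K, V) = -9*(-2 + (V*K - 10)) = -9*(-2 + (K*V - 10)) = -9*(-2 + (-10 + K*V)) = -9*(-12 + K*V) = 108 - 9*K*V)
4726 - q(a, E(-3, 2)) = 4726 - (108 - 9*(-1)*(-5 - 1*(-3))) = 4726 - (108 - 9*(-1)*(-5 + 3)) = 4726 - (108 - 9*(-1)*(-2)) = 4726 - (108 - 18) = 4726 - 1*90 = 4726 - 90 = 4636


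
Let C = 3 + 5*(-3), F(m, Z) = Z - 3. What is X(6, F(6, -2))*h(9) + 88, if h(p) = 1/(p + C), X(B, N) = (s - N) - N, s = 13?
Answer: 241/3 ≈ 80.333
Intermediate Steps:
F(m, Z) = -3 + Z
X(B, N) = 13 - 2*N (X(B, N) = (13 - N) - N = 13 - 2*N)
C = -12 (C = 3 - 15 = -12)
h(p) = 1/(-12 + p) (h(p) = 1/(p - 12) = 1/(-12 + p))
X(6, F(6, -2))*h(9) + 88 = (13 - 2*(-3 - 2))/(-12 + 9) + 88 = (13 - 2*(-5))/(-3) + 88 = (13 + 10)*(-⅓) + 88 = 23*(-⅓) + 88 = -23/3 + 88 = 241/3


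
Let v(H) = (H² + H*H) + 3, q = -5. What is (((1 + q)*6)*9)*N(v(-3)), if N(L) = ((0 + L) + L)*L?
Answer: -190512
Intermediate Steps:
v(H) = 3 + 2*H² (v(H) = (H² + H²) + 3 = 2*H² + 3 = 3 + 2*H²)
N(L) = 2*L² (N(L) = (L + L)*L = (2*L)*L = 2*L²)
(((1 + q)*6)*9)*N(v(-3)) = (((1 - 5)*6)*9)*(2*(3 + 2*(-3)²)²) = (-4*6*9)*(2*(3 + 2*9)²) = (-24*9)*(2*(3 + 18)²) = -432*21² = -432*441 = -216*882 = -190512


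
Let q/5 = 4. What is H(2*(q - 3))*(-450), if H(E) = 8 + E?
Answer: -18900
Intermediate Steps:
q = 20 (q = 5*4 = 20)
H(2*(q - 3))*(-450) = (8 + 2*(20 - 3))*(-450) = (8 + 2*17)*(-450) = (8 + 34)*(-450) = 42*(-450) = -18900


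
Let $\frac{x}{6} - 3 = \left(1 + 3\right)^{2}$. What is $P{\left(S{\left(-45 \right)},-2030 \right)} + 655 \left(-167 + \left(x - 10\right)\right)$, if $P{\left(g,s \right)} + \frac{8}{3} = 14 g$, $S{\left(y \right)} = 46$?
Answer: $- \frac{121871}{3} \approx -40624.0$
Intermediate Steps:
$x = 114$ ($x = 18 + 6 \left(1 + 3\right)^{2} = 18 + 6 \cdot 4^{2} = 18 + 6 \cdot 16 = 18 + 96 = 114$)
$P{\left(g,s \right)} = - \frac{8}{3} + 14 g$
$P{\left(S{\left(-45 \right)},-2030 \right)} + 655 \left(-167 + \left(x - 10\right)\right) = \left(- \frac{8}{3} + 14 \cdot 46\right) + 655 \left(-167 + \left(114 - 10\right)\right) = \left(- \frac{8}{3} + 644\right) + 655 \left(-167 + 104\right) = \frac{1924}{3} + 655 \left(-63\right) = \frac{1924}{3} - 41265 = - \frac{121871}{3}$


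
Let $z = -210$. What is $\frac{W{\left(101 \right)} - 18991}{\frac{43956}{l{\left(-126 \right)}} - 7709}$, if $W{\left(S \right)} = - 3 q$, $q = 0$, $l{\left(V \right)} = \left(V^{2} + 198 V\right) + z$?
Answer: $\frac{29379077}{11933149} \approx 2.462$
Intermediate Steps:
$l{\left(V \right)} = -210 + V^{2} + 198 V$ ($l{\left(V \right)} = \left(V^{2} + 198 V\right) - 210 = -210 + V^{2} + 198 V$)
$W{\left(S \right)} = 0$ ($W{\left(S \right)} = \left(-3\right) 0 = 0$)
$\frac{W{\left(101 \right)} - 18991}{\frac{43956}{l{\left(-126 \right)}} - 7709} = \frac{0 - 18991}{\frac{43956}{-210 + \left(-126\right)^{2} + 198 \left(-126\right)} - 7709} = - \frac{18991}{\frac{43956}{-210 + 15876 - 24948} - 7709} = - \frac{18991}{\frac{43956}{-9282} - 7709} = - \frac{18991}{43956 \left(- \frac{1}{9282}\right) - 7709} = - \frac{18991}{- \frac{7326}{1547} - 7709} = - \frac{18991}{- \frac{11933149}{1547}} = \left(-18991\right) \left(- \frac{1547}{11933149}\right) = \frac{29379077}{11933149}$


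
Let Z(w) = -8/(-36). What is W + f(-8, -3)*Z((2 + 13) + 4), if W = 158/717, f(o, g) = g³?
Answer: -4144/717 ≈ -5.7796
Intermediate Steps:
Z(w) = 2/9 (Z(w) = -8*(-1/36) = 2/9)
W = 158/717 (W = 158*(1/717) = 158/717 ≈ 0.22036)
W + f(-8, -3)*Z((2 + 13) + 4) = 158/717 + (-3)³*(2/9) = 158/717 - 27*2/9 = 158/717 - 6 = -4144/717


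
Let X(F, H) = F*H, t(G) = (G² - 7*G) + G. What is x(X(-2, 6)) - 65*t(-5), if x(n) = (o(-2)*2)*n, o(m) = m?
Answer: -3527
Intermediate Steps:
t(G) = G² - 6*G
x(n) = -4*n (x(n) = (-2*2)*n = -4*n)
x(X(-2, 6)) - 65*t(-5) = -(-8)*6 - (-325)*(-6 - 5) = -4*(-12) - (-325)*(-11) = 48 - 65*55 = 48 - 3575 = -3527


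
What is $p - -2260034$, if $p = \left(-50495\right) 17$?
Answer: $1401619$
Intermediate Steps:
$p = -858415$
$p - -2260034 = -858415 - -2260034 = -858415 + 2260034 = 1401619$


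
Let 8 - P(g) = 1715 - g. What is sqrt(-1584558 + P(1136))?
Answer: I*sqrt(1585129) ≈ 1259.0*I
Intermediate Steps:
P(g) = -1707 + g (P(g) = 8 - (1715 - g) = 8 + (-1715 + g) = -1707 + g)
sqrt(-1584558 + P(1136)) = sqrt(-1584558 + (-1707 + 1136)) = sqrt(-1584558 - 571) = sqrt(-1585129) = I*sqrt(1585129)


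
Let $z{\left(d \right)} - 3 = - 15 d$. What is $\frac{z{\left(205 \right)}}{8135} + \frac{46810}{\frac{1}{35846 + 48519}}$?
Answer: $\frac{32126137159678}{8135} \approx 3.9491 \cdot 10^{9}$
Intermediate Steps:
$z{\left(d \right)} = 3 - 15 d$
$\frac{z{\left(205 \right)}}{8135} + \frac{46810}{\frac{1}{35846 + 48519}} = \frac{3 - 3075}{8135} + \frac{46810}{\frac{1}{35846 + 48519}} = \left(3 - 3075\right) \frac{1}{8135} + \frac{46810}{\frac{1}{84365}} = \left(-3072\right) \frac{1}{8135} + 46810 \frac{1}{\frac{1}{84365}} = - \frac{3072}{8135} + 46810 \cdot 84365 = - \frac{3072}{8135} + 3949125650 = \frac{32126137159678}{8135}$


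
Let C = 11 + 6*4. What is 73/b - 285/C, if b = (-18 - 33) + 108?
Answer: -2738/399 ≈ -6.8622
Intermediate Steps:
C = 35 (C = 11 + 24 = 35)
b = 57 (b = -51 + 108 = 57)
73/b - 285/C = 73/57 - 285/35 = 73*(1/57) - 285*1/35 = 73/57 - 57/7 = -2738/399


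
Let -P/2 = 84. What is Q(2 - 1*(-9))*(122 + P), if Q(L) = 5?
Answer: -230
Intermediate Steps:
P = -168 (P = -2*84 = -168)
Q(2 - 1*(-9))*(122 + P) = 5*(122 - 168) = 5*(-46) = -230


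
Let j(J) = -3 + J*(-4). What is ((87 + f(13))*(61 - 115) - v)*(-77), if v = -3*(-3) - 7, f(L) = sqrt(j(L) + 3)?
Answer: 361900 + 8316*I*sqrt(13) ≈ 3.619e+5 + 29984.0*I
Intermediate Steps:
j(J) = -3 - 4*J
f(L) = 2*sqrt(-L) (f(L) = sqrt((-3 - 4*L) + 3) = sqrt(-4*L) = 2*sqrt(-L))
v = 2 (v = 9 - 7 = 2)
((87 + f(13))*(61 - 115) - v)*(-77) = ((87 + 2*sqrt(-1*13))*(61 - 115) - 1*2)*(-77) = ((87 + 2*sqrt(-13))*(-54) - 2)*(-77) = ((87 + 2*(I*sqrt(13)))*(-54) - 2)*(-77) = ((87 + 2*I*sqrt(13))*(-54) - 2)*(-77) = ((-4698 - 108*I*sqrt(13)) - 2)*(-77) = (-4700 - 108*I*sqrt(13))*(-77) = 361900 + 8316*I*sqrt(13)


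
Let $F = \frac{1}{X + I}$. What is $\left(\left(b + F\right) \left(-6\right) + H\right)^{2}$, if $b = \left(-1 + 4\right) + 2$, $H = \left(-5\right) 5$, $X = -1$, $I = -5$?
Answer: $2916$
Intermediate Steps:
$H = -25$
$F = - \frac{1}{6}$ ($F = \frac{1}{-1 - 5} = \frac{1}{-6} = - \frac{1}{6} \approx -0.16667$)
$b = 5$ ($b = 3 + 2 = 5$)
$\left(\left(b + F\right) \left(-6\right) + H\right)^{2} = \left(\left(5 - \frac{1}{6}\right) \left(-6\right) - 25\right)^{2} = \left(\frac{29}{6} \left(-6\right) - 25\right)^{2} = \left(-29 - 25\right)^{2} = \left(-54\right)^{2} = 2916$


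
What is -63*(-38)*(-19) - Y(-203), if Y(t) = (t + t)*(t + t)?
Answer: -210322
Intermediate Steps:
Y(t) = 4*t² (Y(t) = (2*t)*(2*t) = 4*t²)
-63*(-38)*(-19) - Y(-203) = -63*(-38)*(-19) - 4*(-203)² = 2394*(-19) - 4*41209 = -45486 - 1*164836 = -45486 - 164836 = -210322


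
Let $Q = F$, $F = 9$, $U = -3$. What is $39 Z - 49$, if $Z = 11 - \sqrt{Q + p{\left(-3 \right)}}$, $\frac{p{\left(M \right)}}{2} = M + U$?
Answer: $380 - 39 i \sqrt{3} \approx 380.0 - 67.55 i$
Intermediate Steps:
$p{\left(M \right)} = -6 + 2 M$ ($p{\left(M \right)} = 2 \left(M - 3\right) = 2 \left(-3 + M\right) = -6 + 2 M$)
$Q = 9$
$Z = 11 - i \sqrt{3}$ ($Z = 11 - \sqrt{9 + \left(-6 + 2 \left(-3\right)\right)} = 11 - \sqrt{9 - 12} = 11 - \sqrt{-3} = 11 - i \sqrt{3} \approx 11.0 - 1.732 i$)
$39 Z - 49 = 39 \left(11 - i \sqrt{3}\right) - 49 = \left(429 - 39 i \sqrt{3}\right) - 49 = 380 - 39 i \sqrt{3}$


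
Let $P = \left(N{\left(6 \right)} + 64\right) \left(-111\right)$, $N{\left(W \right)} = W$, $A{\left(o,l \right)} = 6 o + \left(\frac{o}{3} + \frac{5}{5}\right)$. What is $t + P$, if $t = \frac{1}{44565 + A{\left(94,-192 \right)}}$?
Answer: $- \frac{1052710677}{135484} \approx -7770.0$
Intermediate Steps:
$A{\left(o,l \right)} = 1 + \frac{19 o}{3}$ ($A{\left(o,l \right)} = 6 o + \left(o \frac{1}{3} + 5 \cdot \frac{1}{5}\right) = 6 o + \left(\frac{o}{3} + 1\right) = 6 o + \left(1 + \frac{o}{3}\right) = 1 + \frac{19 o}{3}$)
$P = -7770$ ($P = \left(6 + 64\right) \left(-111\right) = 70 \left(-111\right) = -7770$)
$t = \frac{3}{135484}$ ($t = \frac{1}{44565 + \left(1 + \frac{19}{3} \cdot 94\right)} = \frac{1}{44565 + \left(1 + \frac{1786}{3}\right)} = \frac{1}{44565 + \frac{1789}{3}} = \frac{1}{\frac{135484}{3}} = \frac{3}{135484} \approx 2.2143 \cdot 10^{-5}$)
$t + P = \frac{3}{135484} - 7770 = - \frac{1052710677}{135484}$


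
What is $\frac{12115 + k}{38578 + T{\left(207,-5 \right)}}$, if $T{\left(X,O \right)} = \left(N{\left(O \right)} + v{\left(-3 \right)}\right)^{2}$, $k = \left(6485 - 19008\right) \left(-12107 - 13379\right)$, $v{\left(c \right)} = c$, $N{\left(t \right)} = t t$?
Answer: $\frac{319173293}{39062} \approx 8170.9$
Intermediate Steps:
$N{\left(t \right)} = t^{2}$
$k = 319161178$ ($k = \left(-12523\right) \left(-25486\right) = 319161178$)
$T{\left(X,O \right)} = \left(-3 + O^{2}\right)^{2}$ ($T{\left(X,O \right)} = \left(O^{2} - 3\right)^{2} = \left(-3 + O^{2}\right)^{2}$)
$\frac{12115 + k}{38578 + T{\left(207,-5 \right)}} = \frac{12115 + 319161178}{38578 + \left(-3 + \left(-5\right)^{2}\right)^{2}} = \frac{319173293}{38578 + \left(-3 + 25\right)^{2}} = \frac{319173293}{38578 + 22^{2}} = \frac{319173293}{38578 + 484} = \frac{319173293}{39062}$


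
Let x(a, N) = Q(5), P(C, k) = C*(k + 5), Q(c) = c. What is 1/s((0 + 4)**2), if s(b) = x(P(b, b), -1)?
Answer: 1/5 ≈ 0.20000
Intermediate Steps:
P(C, k) = C*(5 + k)
x(a, N) = 5
s(b) = 5
1/s((0 + 4)**2) = 1/5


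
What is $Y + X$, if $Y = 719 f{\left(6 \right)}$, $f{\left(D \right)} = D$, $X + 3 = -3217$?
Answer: $1094$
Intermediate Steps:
$X = -3220$ ($X = -3 - 3217 = -3220$)
$Y = 4314$ ($Y = 719 \cdot 6 = 4314$)
$Y + X = 4314 - 3220 = 1094$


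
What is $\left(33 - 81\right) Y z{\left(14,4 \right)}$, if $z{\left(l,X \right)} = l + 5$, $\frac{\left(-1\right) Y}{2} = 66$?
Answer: $120384$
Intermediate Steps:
$Y = -132$ ($Y = \left(-2\right) 66 = -132$)
$z{\left(l,X \right)} = 5 + l$
$\left(33 - 81\right) Y z{\left(14,4 \right)} = \left(33 - 81\right) \left(-132\right) \left(5 + 14\right) = \left(33 - 81\right) \left(-132\right) 19 = \left(-48\right) \left(-132\right) 19 = 6336 \cdot 19 = 120384$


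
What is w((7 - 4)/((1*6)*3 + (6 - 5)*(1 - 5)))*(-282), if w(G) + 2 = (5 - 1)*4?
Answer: -3948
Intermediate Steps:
w(G) = 14 (w(G) = -2 + (5 - 1)*4 = -2 + 4*4 = -2 + 16 = 14)
w((7 - 4)/((1*6)*3 + (6 - 5)*(1 - 5)))*(-282) = 14*(-282) = -3948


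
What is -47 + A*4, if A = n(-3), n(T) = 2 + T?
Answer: -51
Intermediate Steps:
A = -1 (A = 2 - 3 = -1)
-47 + A*4 = -47 - 1*4 = -47 - 4 = -51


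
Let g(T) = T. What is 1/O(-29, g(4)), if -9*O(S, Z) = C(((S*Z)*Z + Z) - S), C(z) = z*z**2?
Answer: 9/80062991 ≈ 1.1241e-7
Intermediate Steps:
C(z) = z**3
O(S, Z) = -(Z - S + S*Z**2)**3/9 (O(S, Z) = -(((S*Z)*Z + Z) - S)**3/9 = -((S*Z**2 + Z) - S)**3/9 = -((Z + S*Z**2) - S)**3/9 = -(Z - S + S*Z**2)**3/9)
1/O(-29, g(4)) = 1/(-(4 - 1*(-29) - 29*4**2)**3/9) = 1/(-(4 + 29 - 29*16)**3/9) = 1/(-(4 + 29 - 464)**3/9) = 1/(-1/9*(-431)**3) = 1/(-1/9*(-80062991)) = 1/(80062991/9) = 9/80062991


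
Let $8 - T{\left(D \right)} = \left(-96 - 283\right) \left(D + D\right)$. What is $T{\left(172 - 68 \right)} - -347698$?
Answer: $426538$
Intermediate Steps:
$T{\left(D \right)} = 8 + 758 D$ ($T{\left(D \right)} = 8 - \left(-96 - 283\right) \left(D + D\right) = 8 - - 379 \cdot 2 D = 8 - - 758 D = 8 + 758 D$)
$T{\left(172 - 68 \right)} - -347698 = \left(8 + 758 \left(172 - 68\right)\right) - -347698 = \left(8 + 758 \left(172 - 68\right)\right) + 347698 = \left(8 + 758 \cdot 104\right) + 347698 = \left(8 + 78832\right) + 347698 = 78840 + 347698 = 426538$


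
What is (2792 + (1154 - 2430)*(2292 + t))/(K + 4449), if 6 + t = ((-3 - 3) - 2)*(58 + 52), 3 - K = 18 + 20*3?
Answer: -298544/729 ≈ -409.53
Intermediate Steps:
K = -75 (K = 3 - (18 + 20*3) = 3 - (18 + 60) = 3 - 1*78 = 3 - 78 = -75)
t = -886 (t = -6 + ((-3 - 3) - 2)*(58 + 52) = -6 + (-6 - 2)*110 = -6 - 8*110 = -6 - 880 = -886)
(2792 + (1154 - 2430)*(2292 + t))/(K + 4449) = (2792 + (1154 - 2430)*(2292 - 886))/(-75 + 4449) = (2792 - 1276*1406)/4374 = (2792 - 1794056)*(1/4374) = -1791264*1/4374 = -298544/729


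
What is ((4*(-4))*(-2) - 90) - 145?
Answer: -203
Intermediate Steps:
((4*(-4))*(-2) - 90) - 145 = (-16*(-2) - 90) - 145 = (32 - 90) - 145 = -58 - 145 = -203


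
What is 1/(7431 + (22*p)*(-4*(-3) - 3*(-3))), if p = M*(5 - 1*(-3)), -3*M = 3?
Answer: 1/3735 ≈ 0.00026774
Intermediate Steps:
M = -1 (M = -1/3*3 = -1)
p = -8 (p = -(5 - 1*(-3)) = -(5 + 3) = -1*8 = -8)
1/(7431 + (22*p)*(-4*(-3) - 3*(-3))) = 1/(7431 + (22*(-8))*(-4*(-3) - 3*(-3))) = 1/(7431 - 176*(12 + 9)) = 1/(7431 - 176*21) = 1/(7431 - 3696) = 1/3735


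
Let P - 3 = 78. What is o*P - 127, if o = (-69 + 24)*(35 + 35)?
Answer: -255277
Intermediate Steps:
P = 81 (P = 3 + 78 = 81)
o = -3150 (o = -45*70 = -3150)
o*P - 127 = -3150*81 - 127 = -255150 - 127 = -255277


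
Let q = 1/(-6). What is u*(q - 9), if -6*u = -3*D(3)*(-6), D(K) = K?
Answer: 165/2 ≈ 82.500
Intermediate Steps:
q = -1/6 ≈ -0.16667
u = -9 (u = -(-3*3)*(-6)/6 = -(-3)*(-6)/2 = -1/6*54 = -9)
u*(q - 9) = -9*(-1/6 - 9) = -9*(-55/6) = 165/2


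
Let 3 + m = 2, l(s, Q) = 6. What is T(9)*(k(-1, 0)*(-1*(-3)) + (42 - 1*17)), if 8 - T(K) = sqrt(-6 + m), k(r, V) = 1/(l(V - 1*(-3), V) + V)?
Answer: 204 - 51*I*sqrt(7)/2 ≈ 204.0 - 67.467*I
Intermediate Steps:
m = -1 (m = -3 + 2 = -1)
k(r, V) = 1/(6 + V)
T(K) = 8 - I*sqrt(7) (T(K) = 8 - sqrt(-6 - 1) = 8 - sqrt(-7) = 8 - I*sqrt(7))
T(9)*(k(-1, 0)*(-1*(-3)) + (42 - 1*17)) = (8 - I*sqrt(7))*((-1*(-3))/(6 + 0) + (42 - 1*17)) = (8 - I*sqrt(7))*(3/6 + (42 - 17)) = (8 - I*sqrt(7))*((1/6)*3 + 25) = (8 - I*sqrt(7))*(1/2 + 25) = (8 - I*sqrt(7))*(51/2) = 204 - 51*I*sqrt(7)/2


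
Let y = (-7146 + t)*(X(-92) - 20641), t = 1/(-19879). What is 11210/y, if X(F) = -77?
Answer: 22284359/294310243053 ≈ 7.5717e-5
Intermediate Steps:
t = -1/19879 ≈ -5.0304e-5
y = 2943102430530/19879 (y = (-7146 - 1/19879)*(-77 - 20641) = -142055335/19879*(-20718) = 2943102430530/19879 ≈ 1.4805e+8)
11210/y = 11210/(2943102430530/19879) = 11210*(19879/2943102430530) = 22284359/294310243053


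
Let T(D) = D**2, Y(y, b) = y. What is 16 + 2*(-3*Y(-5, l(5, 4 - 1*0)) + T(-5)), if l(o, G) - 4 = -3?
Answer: 96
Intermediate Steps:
l(o, G) = 1 (l(o, G) = 4 - 3 = 1)
16 + 2*(-3*Y(-5, l(5, 4 - 1*0)) + T(-5)) = 16 + 2*(-3*(-5) + (-5)**2) = 16 + 2*(15 + 25) = 16 + 2*40 = 16 + 80 = 96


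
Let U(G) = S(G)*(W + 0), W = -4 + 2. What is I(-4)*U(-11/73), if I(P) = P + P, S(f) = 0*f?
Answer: 0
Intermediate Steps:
S(f) = 0
I(P) = 2*P
W = -2
U(G) = 0 (U(G) = 0*(-2 + 0) = 0*(-2) = 0)
I(-4)*U(-11/73) = (2*(-4))*0 = -8*0 = 0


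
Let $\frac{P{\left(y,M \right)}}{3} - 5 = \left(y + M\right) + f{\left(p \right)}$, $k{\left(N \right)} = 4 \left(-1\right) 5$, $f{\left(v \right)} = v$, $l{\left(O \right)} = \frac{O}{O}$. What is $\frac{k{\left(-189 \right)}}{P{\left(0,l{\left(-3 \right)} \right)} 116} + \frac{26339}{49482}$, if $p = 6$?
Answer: $\frac{168213}{318884} \approx 0.5275$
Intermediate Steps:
$l{\left(O \right)} = 1$
$k{\left(N \right)} = -20$ ($k{\left(N \right)} = \left(-4\right) 5 = -20$)
$P{\left(y,M \right)} = 33 + 3 M + 3 y$ ($P{\left(y,M \right)} = 15 + 3 \left(\left(y + M\right) + 6\right) = 15 + 3 \left(\left(M + y\right) + 6\right) = 15 + 3 \left(6 + M + y\right) = 15 + \left(18 + 3 M + 3 y\right) = 33 + 3 M + 3 y$)
$\frac{k{\left(-189 \right)}}{P{\left(0,l{\left(-3 \right)} \right)} 116} + \frac{26339}{49482} = - \frac{20}{\left(33 + 3 \cdot 1 + 3 \cdot 0\right) 116} + \frac{26339}{49482} = - \frac{20}{\left(33 + 3 + 0\right) 116} + 26339 \cdot \frac{1}{49482} = - \frac{20}{36 \cdot 116} + \frac{26339}{49482} = - \frac{20}{4176} + \frac{26339}{49482} = \left(-20\right) \frac{1}{4176} + \frac{26339}{49482} = - \frac{5}{1044} + \frac{26339}{49482} = \frac{168213}{318884}$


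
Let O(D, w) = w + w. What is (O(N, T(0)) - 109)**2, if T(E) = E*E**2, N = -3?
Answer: 11881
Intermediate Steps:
T(E) = E**3
O(D, w) = 2*w
(O(N, T(0)) - 109)**2 = (2*0**3 - 109)**2 = (2*0 - 109)**2 = (0 - 109)**2 = (-109)**2 = 11881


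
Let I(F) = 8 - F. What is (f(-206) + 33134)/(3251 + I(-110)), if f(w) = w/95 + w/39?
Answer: 122733866/12482145 ≈ 9.8327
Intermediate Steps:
f(w) = 134*w/3705 (f(w) = w*(1/95) + w*(1/39) = w/95 + w/39 = 134*w/3705)
(f(-206) + 33134)/(3251 + I(-110)) = ((134/3705)*(-206) + 33134)/(3251 + (8 - 1*(-110))) = (-27604/3705 + 33134)/(3251 + (8 + 110)) = 122733866/(3705*(3251 + 118)) = (122733866/3705)/3369 = (122733866/3705)*(1/3369) = 122733866/12482145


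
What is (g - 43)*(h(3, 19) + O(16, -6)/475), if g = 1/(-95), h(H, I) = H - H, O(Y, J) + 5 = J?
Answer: 44946/45125 ≈ 0.99603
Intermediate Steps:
O(Y, J) = -5 + J
h(H, I) = 0
g = -1/95 ≈ -0.010526
(g - 43)*(h(3, 19) + O(16, -6)/475) = (-1/95 - 43)*(0 + (-5 - 6)/475) = -4086*(0 - 11*1/475)/95 = -4086*(0 - 11/475)/95 = -4086/95*(-11/475) = 44946/45125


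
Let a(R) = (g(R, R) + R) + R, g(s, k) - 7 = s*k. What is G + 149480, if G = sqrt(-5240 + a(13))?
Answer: 149480 + I*sqrt(5038) ≈ 1.4948e+5 + 70.979*I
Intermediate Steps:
g(s, k) = 7 + k*s (g(s, k) = 7 + s*k = 7 + k*s)
a(R) = 7 + R**2 + 2*R (a(R) = ((7 + R*R) + R) + R = ((7 + R**2) + R) + R = (7 + R + R**2) + R = 7 + R**2 + 2*R)
G = I*sqrt(5038) (G = sqrt(-5240 + (7 + 13**2 + 2*13)) = sqrt(-5240 + (7 + 169 + 26)) = sqrt(-5240 + 202) = sqrt(-5038) = I*sqrt(5038) ≈ 70.979*I)
G + 149480 = I*sqrt(5038) + 149480 = 149480 + I*sqrt(5038)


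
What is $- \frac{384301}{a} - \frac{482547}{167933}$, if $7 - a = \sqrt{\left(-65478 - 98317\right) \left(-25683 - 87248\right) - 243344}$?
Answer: $- \frac{8925359920219513}{3106305359922616} + \frac{384301 \sqrt{18497289801}}{18497289752} \approx -0.04766$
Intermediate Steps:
$a = 7 - \sqrt{18497289801}$ ($a = 7 - \sqrt{\left(-65478 - 98317\right) \left(-25683 - 87248\right) - 243344} = 7 - \sqrt{\left(-163795\right) \left(-112931\right) - 243344} = 7 - \sqrt{18497533145 - 243344} = 7 - \sqrt{18497289801} \approx -1.36 \cdot 10^{5}$)
$- \frac{384301}{a} - \frac{482547}{167933} = - \frac{384301}{7 - \sqrt{18497289801}} - \frac{482547}{167933} = - \frac{482547}{167933} - \frac{384301}{7 - \sqrt{18497289801}}$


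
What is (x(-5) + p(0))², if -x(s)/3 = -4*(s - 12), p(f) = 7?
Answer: 38809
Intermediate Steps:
x(s) = -144 + 12*s (x(s) = -(-12)*(s - 12) = -(-12)*(-12 + s) = -3*(48 - 4*s) = -144 + 12*s)
(x(-5) + p(0))² = ((-144 + 12*(-5)) + 7)² = ((-144 - 60) + 7)² = (-204 + 7)² = (-197)² = 38809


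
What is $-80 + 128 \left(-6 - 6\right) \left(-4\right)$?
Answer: $6064$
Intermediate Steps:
$-80 + 128 \left(-6 - 6\right) \left(-4\right) = -80 + 128 \left(\left(-12\right) \left(-4\right)\right) = -80 + 128 \cdot 48 = -80 + 6144 = 6064$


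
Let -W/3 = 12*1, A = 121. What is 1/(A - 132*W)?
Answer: 1/4873 ≈ 0.00020521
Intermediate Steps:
W = -36 ≈ -36.000
1/(A - 132*W) = 1/(121 - 132*(-36)) = 1/(121 + 4752) = 1/4873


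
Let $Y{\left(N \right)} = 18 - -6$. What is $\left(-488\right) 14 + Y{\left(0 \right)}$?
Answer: $-6808$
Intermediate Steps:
$Y{\left(N \right)} = 24$ ($Y{\left(N \right)} = 18 + 6 = 24$)
$\left(-488\right) 14 + Y{\left(0 \right)} = \left(-488\right) 14 + 24 = -6832 + 24 = -6808$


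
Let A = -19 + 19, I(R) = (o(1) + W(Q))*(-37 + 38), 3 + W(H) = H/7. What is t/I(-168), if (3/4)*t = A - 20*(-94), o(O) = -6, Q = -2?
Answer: -10528/39 ≈ -269.95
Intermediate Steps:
W(H) = -3 + H/7
I(R) = -65/7 (I(R) = (-6 + (-3 + (⅐)*(-2)))*(-37 + 38) = (-6 + (-3 - 2/7))*1 = (-6 - 23/7)*1 = -65/7*1 = -65/7)
A = 0
t = 7520/3 (t = 4*(0 - 20*(-94))/3 = 4*(0 + 1880)/3 = (4/3)*1880 = 7520/3 ≈ 2506.7)
t/I(-168) = 7520/(3*(-65/7)) = (7520/3)*(-7/65) = -10528/39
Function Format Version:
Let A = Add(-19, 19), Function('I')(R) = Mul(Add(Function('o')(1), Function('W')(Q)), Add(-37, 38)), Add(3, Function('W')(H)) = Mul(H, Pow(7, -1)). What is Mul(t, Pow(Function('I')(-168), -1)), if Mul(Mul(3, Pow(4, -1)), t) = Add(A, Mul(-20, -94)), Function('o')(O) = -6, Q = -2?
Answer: Rational(-10528, 39) ≈ -269.95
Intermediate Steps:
Function('W')(H) = Add(-3, Mul(Rational(1, 7), H)) (Function('W')(H) = Add(-3, Mul(H, Pow(7, -1))) = Add(-3, Mul(H, Rational(1, 7))) = Add(-3, Mul(Rational(1, 7), H)))
Function('I')(R) = Rational(-65, 7) (Function('I')(R) = Mul(Add(-6, Add(-3, Mul(Rational(1, 7), -2))), Add(-37, 38)) = Mul(Add(-6, Add(-3, Rational(-2, 7))), 1) = Mul(Add(-6, Rational(-23, 7)), 1) = Mul(Rational(-65, 7), 1) = Rational(-65, 7))
A = 0
t = Rational(7520, 3) (t = Mul(Rational(4, 3), Add(0, Mul(-20, -94))) = Mul(Rational(4, 3), Add(0, 1880)) = Mul(Rational(4, 3), 1880) = Rational(7520, 3) ≈ 2506.7)
Mul(t, Pow(Function('I')(-168), -1)) = Mul(Rational(7520, 3), Pow(Rational(-65, 7), -1)) = Mul(Rational(7520, 3), Rational(-7, 65)) = Rational(-10528, 39)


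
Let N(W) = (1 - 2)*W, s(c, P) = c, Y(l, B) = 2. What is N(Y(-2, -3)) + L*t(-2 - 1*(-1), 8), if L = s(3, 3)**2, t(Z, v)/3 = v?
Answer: 214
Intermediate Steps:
t(Z, v) = 3*v
L = 9 (L = 3**2 = 9)
N(W) = -W
N(Y(-2, -3)) + L*t(-2 - 1*(-1), 8) = -1*2 + 9*(3*8) = -2 + 9*24 = -2 + 216 = 214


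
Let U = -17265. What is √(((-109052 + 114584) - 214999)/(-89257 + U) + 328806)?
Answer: √3730963110401878/106522 ≈ 573.42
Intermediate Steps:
√(((-109052 + 114584) - 214999)/(-89257 + U) + 328806) = √(((-109052 + 114584) - 214999)/(-89257 - 17265) + 328806) = √((5532 - 214999)/(-106522) + 328806) = √(-209467*(-1/106522) + 328806) = √(209467/106522 + 328806) = √(35025282199/106522) = √3730963110401878/106522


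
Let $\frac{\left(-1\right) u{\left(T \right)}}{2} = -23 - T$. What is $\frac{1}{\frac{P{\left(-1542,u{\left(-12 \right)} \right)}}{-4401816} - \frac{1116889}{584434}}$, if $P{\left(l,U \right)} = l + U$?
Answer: $- \frac{321571366518}{614431441343} \approx -0.52336$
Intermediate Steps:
$u{\left(T \right)} = 46 + 2 T$ ($u{\left(T \right)} = - 2 \left(-23 - T\right) = 46 + 2 T$)
$P{\left(l,U \right)} = U + l$
$\frac{1}{\frac{P{\left(-1542,u{\left(-12 \right)} \right)}}{-4401816} - \frac{1116889}{584434}} = \frac{1}{\frac{\left(46 + 2 \left(-12\right)\right) - 1542}{-4401816} - \frac{1116889}{584434}} = \frac{1}{\left(\left(46 - 24\right) - 1542\right) \left(- \frac{1}{4401816}\right) - \frac{1116889}{584434}} = \frac{1}{\left(22 - 1542\right) \left(- \frac{1}{4401816}\right) - \frac{1116889}{584434}} = \frac{1}{\left(-1520\right) \left(- \frac{1}{4401816}\right) - \frac{1116889}{584434}} = \frac{1}{\frac{190}{550227} - \frac{1116889}{584434}} = \frac{1}{- \frac{614431441343}{321571366518}} = - \frac{321571366518}{614431441343}$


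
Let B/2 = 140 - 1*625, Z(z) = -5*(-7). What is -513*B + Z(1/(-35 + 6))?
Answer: 497645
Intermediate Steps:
Z(z) = 35
B = -970 (B = 2*(140 - 1*625) = 2*(140 - 625) = 2*(-485) = -970)
-513*B + Z(1/(-35 + 6)) = -513*(-970) + 35 = 497610 + 35 = 497645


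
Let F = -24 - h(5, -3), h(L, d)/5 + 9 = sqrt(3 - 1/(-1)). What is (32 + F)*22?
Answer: 946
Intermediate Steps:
h(L, d) = -35 (h(L, d) = -45 + 5*sqrt(3 - 1/(-1)) = -45 + 5*sqrt(3 - 1*(-1)) = -45 + 5*sqrt(3 + 1) = -45 + 5*sqrt(4) = -45 + 5*2 = -45 + 10 = -35)
F = 11 (F = -24 - 1*(-35) = -24 + 35 = 11)
(32 + F)*22 = (32 + 11)*22 = 43*22 = 946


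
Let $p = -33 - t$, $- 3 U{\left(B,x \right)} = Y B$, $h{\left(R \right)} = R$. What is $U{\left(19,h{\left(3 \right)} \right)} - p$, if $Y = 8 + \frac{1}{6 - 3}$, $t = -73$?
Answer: $- \frac{835}{9} \approx -92.778$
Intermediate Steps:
$Y = \frac{25}{3}$ ($Y = 8 + \frac{1}{3} = \frac{25}{3} \approx 8.3333$)
$U{\left(B,x \right)} = - \frac{25 B}{9}$ ($U{\left(B,x \right)} = - \frac{\frac{25}{3} B}{3} = - \frac{25 B}{9}$)
$p = 40$ ($p = -33 - -73 = -33 + 73 = 40$)
$U{\left(19,h{\left(3 \right)} \right)} - p = \left(- \frac{25}{9}\right) 19 - 40 = - \frac{475}{9} - 40 = - \frac{835}{9}$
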